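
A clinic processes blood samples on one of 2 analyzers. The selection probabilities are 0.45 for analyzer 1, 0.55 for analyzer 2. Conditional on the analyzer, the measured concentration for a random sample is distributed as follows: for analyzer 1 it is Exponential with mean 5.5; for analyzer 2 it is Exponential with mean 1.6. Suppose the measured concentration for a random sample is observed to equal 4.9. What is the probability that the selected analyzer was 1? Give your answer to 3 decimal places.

Likelihoods f(4.9 | ·): 1: 0.0745968; 2: 0.0292316.
Posterior ∝ prior × likelihood. Numerator for 1: 0.45·0.0745968 = 0.0335686.
Normalizing constant: 0.45·0.0745968 + 0.55·0.0292316 = 0.049646.
P(1 | observation) = 0.0335686 / 0.049646 = 0.676159.

0.676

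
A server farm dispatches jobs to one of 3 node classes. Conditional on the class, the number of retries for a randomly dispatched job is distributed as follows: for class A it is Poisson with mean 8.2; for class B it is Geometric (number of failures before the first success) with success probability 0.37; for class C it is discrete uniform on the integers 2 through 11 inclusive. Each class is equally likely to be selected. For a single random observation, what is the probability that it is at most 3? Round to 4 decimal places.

Conditional on each class, P(X ≤ 3): A: 0.0369999; B: 0.84247; C: 0.2.
By total probability, P(X ≤ 3) = 0.333333·0.0369999 + 0.333333·0.84247 + 0.333333·0.2 = 0.359823.

0.3598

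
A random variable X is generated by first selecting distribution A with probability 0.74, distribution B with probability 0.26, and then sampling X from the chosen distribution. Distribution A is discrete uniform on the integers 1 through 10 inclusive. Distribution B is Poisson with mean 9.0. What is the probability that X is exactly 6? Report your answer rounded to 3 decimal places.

0.098

Conditional on each component, P(X = 6): A: 0.1; B: 0.0910903.
By total probability, P(X = 6) = 0.74·0.1 + 0.26·0.0910903 = 0.0976835.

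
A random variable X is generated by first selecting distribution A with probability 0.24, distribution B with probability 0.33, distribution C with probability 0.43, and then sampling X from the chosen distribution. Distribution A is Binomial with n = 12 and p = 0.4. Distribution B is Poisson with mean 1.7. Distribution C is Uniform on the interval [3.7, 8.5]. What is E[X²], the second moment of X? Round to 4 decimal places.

For each component E[X²] = Var + (mean)², giving A: 25.92; B: 4.59; C: 39.13.
Overall E[X²] = 0.24·25.92 + 0.33·4.59 + 0.43·39.13 = 24.5614.

24.5614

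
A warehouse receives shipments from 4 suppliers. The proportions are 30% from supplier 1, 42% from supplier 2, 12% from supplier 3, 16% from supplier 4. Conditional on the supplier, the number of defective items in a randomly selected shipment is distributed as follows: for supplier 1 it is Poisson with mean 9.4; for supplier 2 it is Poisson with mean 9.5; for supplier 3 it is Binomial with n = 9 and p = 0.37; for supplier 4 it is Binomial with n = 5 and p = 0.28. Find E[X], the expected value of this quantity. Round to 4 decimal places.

7.4336

Component means — 1: 9.4; 2: 9.5; 3: 3.33; 4: 1.4.
E[X] = 0.3·9.4 + 0.42·9.5 + 0.12·3.33 + 0.16·1.4 = 7.4336.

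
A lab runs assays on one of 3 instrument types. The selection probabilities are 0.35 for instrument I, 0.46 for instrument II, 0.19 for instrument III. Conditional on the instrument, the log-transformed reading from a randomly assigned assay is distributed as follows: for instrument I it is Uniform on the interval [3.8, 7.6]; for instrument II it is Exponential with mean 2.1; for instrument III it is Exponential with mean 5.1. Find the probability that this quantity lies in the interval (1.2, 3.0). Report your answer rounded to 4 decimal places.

Conditional on each instrument, P(1.2 < X < 3.0): I: 0; II: 0.325067; III: 0.235032.
By total probability, P(1.2 < X < 3.0) = 0.35·0 + 0.46·0.325067 + 0.19·0.235032 = 0.194187.

0.1942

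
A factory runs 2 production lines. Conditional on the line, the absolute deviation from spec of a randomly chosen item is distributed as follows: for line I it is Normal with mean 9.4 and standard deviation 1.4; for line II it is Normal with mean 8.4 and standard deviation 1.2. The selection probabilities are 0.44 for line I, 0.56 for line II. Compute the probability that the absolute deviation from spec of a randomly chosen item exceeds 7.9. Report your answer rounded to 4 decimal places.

0.7480

Conditional on each line, P(X > 7.9): I: 0.858012; II: 0.661539.
By total probability, P(X > 7.9) = 0.44·0.858012 + 0.56·0.661539 = 0.747987.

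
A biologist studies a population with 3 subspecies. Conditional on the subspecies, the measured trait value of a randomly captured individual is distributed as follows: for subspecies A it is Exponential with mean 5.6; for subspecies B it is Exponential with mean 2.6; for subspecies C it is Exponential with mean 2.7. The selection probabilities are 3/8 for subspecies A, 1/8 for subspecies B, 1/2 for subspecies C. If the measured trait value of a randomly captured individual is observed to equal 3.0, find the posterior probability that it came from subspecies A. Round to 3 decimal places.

0.340

Likelihoods f(3.0 | ·): A: 0.104509; B: 0.121316; C: 0.121923.
Posterior ∝ prior × likelihood. Numerator for A: 0.375·0.104509 = 0.0391909.
Normalizing constant: 0.375·0.104509 + 0.125·0.121316 + 0.5·0.121923 = 0.115317.
P(A | observation) = 0.0391909 / 0.115317 = 0.339854.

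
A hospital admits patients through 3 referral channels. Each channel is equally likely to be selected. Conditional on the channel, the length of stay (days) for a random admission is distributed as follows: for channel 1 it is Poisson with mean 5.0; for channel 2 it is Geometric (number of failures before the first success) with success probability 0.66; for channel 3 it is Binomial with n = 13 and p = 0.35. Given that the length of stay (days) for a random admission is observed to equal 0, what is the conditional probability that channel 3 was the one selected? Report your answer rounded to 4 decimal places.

Likelihoods P(X=0 | ·): 1: 0.00673795; 2: 0.66; 3: 0.00369721.
Posterior ∝ prior × likelihood. Numerator for 3: 0.333333·0.00369721 = 0.0012324.
Normalizing constant: 0.333333·0.00673795 + 0.333333·0.66 + 0.333333·0.00369721 = 0.223478.
P(3 | observation) = 0.0012324 / 0.223478 = 0.00551464.

0.0055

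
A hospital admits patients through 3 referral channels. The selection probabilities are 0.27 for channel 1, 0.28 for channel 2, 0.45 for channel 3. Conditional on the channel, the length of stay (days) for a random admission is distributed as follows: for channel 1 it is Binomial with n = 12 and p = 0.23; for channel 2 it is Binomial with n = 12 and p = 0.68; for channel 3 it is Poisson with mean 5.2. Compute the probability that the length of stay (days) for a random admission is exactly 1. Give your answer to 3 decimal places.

Conditional on each channel, P(X = 1): 1: 0.155707; 2: 2.93995e-05; 3: 0.0286861.
By total probability, P(X = 1) = 0.27·0.155707 + 0.28·2.93995e-05 + 0.45·0.0286861 = 0.0549578.

0.055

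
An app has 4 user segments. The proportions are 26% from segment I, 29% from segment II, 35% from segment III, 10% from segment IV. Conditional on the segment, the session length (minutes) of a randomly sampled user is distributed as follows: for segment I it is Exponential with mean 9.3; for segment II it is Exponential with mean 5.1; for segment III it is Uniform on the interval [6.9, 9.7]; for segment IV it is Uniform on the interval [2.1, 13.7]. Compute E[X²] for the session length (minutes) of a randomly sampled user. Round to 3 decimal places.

For each component E[X²] = Var + (mean)², giving I: 172.98; II: 52.02; III: 69.5433; IV: 73.6233.
Overall E[X²] = 0.26·172.98 + 0.29·52.02 + 0.35·69.5433 + 0.1·73.6233 = 91.7631.

91.763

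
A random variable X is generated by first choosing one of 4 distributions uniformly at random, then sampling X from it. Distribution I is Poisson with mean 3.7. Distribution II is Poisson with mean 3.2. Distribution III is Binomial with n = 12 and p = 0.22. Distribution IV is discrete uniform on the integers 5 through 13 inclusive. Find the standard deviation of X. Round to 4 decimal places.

Per component, I: μ=3.7, E[X²]=17.39; II: μ=3.2, E[X²]=13.44; III: μ=2.64, E[X²]=9.0288; IV: μ=9, E[X²]=87.6667.
E[X] = 0.25·3.7 + 0.25·3.2 + 0.25·2.64 + 0.25·9 = 4.635.
E[X²] = 0.25·17.39 + 0.25·13.44 + 0.25·9.0288 + 0.25·87.6667 = 31.8814.
Var(X) = E[X²] − (E[X])² = 31.8814 − 21.4832 = 10.3981.
SD(X) = √10.3981 = 3.22461.

3.2246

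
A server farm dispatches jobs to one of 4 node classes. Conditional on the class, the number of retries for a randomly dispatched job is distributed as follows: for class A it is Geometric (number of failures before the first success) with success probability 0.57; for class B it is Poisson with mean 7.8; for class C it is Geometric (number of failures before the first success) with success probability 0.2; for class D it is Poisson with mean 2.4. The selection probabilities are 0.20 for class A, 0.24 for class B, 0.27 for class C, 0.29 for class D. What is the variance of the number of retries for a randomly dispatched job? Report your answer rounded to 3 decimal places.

14.507

Per component, A: μ=0.754386, E[X²]=1.89258; B: μ=7.8, E[X²]=68.64; C: μ=4, E[X²]=36; D: μ=2.4, E[X²]=8.16.
E[X] = 0.2·0.754386 + 0.24·7.8 + 0.27·4 + 0.29·2.4 = 3.79888.
E[X²] = 0.2·1.89258 + 0.24·68.64 + 0.27·36 + 0.29·8.16 = 28.9385.
Var(X) = E[X²] − (E[X])² = 28.9385 − 14.4315 = 14.507.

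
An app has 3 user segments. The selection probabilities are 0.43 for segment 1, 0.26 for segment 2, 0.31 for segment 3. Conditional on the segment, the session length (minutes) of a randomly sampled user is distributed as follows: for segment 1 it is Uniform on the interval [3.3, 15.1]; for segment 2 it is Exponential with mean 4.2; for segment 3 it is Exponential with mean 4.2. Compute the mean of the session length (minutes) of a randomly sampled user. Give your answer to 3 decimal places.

6.350

Component means — 1: 9.2; 2: 4.2; 3: 4.2.
E[X] = 0.43·9.2 + 0.26·4.2 + 0.31·4.2 = 6.35.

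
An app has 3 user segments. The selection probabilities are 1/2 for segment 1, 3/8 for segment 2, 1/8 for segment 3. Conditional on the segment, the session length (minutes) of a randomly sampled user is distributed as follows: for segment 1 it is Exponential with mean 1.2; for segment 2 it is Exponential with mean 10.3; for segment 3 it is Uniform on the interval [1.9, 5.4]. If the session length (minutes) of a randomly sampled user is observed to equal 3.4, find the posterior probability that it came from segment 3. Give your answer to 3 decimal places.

Likelihoods f(3.4 | ·): 1: 0.0490137; 2: 0.0697916; 3: 0.285714.
Posterior ∝ prior × likelihood. Numerator for 3: 0.125·0.285714 = 0.0357143.
Normalizing constant: 0.5·0.0490137 + 0.375·0.0697916 + 0.125·0.285714 = 0.086393.
P(3 | observation) = 0.0357143 / 0.086393 = 0.413393.

0.413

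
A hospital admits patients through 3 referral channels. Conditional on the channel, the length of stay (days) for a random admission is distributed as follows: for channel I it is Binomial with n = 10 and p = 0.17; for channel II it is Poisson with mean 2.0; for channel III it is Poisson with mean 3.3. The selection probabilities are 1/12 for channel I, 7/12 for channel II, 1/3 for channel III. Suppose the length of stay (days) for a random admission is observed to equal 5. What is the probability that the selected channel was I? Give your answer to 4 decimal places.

0.0188

Likelihoods P(X=5 | ·): I: 0.014094; II: 0.0360894; III: 0.120286.
Posterior ∝ prior × likelihood. Numerator for I: 0.0833333·0.014094 = 0.0011745.
Normalizing constant: 0.0833333·0.014094 + 0.583333·0.0360894 + 0.333333·0.120286 = 0.0623221.
P(I | observation) = 0.0011745 / 0.0623221 = 0.0188457.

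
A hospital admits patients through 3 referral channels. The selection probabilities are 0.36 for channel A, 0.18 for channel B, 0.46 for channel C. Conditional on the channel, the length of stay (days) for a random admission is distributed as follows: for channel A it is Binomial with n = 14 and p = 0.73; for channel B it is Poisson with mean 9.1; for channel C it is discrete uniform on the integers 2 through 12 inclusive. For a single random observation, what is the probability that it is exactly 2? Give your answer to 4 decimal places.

0.0427

Conditional on each channel, P(X = 2): A: 7.27867e-06; B: 0.00462352; C: 0.0909091.
By total probability, P(X = 2) = 0.36·7.27867e-06 + 0.18·0.00462352 + 0.46·0.0909091 = 0.042653.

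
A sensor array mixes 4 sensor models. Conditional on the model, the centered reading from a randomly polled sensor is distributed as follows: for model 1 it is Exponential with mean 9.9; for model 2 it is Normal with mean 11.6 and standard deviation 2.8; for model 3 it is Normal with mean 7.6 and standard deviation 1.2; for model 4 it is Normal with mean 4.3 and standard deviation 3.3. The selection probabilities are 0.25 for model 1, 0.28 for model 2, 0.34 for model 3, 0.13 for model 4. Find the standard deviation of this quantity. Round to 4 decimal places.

5.8497

Per component, 1: μ=9.9, E[X²]=196.02; 2: μ=11.6, E[X²]=142.4; 3: μ=7.6, E[X²]=59.2; 4: μ=4.3, E[X²]=29.38.
E[X] = 0.25·9.9 + 0.28·11.6 + 0.34·7.6 + 0.13·4.3 = 8.866.
E[X²] = 0.25·196.02 + 0.28·142.4 + 0.34·59.2 + 0.13·29.38 = 112.824.
Var(X) = E[X²] − (E[X])² = 112.824 − 78.606 = 34.2184.
SD(X) = √34.2184 = 5.84965.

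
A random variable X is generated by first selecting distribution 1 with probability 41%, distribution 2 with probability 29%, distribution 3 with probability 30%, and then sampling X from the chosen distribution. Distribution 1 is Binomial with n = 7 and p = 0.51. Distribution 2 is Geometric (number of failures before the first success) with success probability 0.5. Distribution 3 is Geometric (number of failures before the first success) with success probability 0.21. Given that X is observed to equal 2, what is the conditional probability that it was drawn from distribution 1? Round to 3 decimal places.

Likelihoods P(X=2 | ·): 1: 0.154291; 2: 0.125; 3: 0.131061.
Posterior ∝ prior × likelihood. Numerator for 1: 0.41·0.154291 = 0.0632592.
Normalizing constant: 0.41·0.154291 + 0.29·0.125 + 0.3·0.131061 = 0.138828.
P(1 | observation) = 0.0632592 / 0.138828 = 0.455668.

0.456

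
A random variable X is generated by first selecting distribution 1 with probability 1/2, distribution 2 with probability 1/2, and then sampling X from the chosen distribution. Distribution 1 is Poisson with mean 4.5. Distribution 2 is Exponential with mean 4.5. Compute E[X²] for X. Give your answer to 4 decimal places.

32.6250

For each component E[X²] = Var + (mean)², giving 1: 24.75; 2: 40.5.
Overall E[X²] = 0.5·24.75 + 0.5·40.5 = 32.625.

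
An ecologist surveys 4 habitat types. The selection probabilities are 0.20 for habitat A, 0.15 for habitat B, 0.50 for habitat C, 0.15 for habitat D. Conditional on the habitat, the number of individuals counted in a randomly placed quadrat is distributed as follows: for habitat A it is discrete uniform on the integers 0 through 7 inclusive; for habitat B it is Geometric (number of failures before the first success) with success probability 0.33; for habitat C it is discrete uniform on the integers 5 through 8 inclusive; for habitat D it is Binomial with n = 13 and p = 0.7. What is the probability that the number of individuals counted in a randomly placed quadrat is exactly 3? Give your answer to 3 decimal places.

Conditional on each habitat, P(X = 3): A: 0.125; B: 0.0992518; C: 0; D: 0.000579259.
By total probability, P(X = 3) = 0.2·0.125 + 0.15·0.0992518 + 0.5·0 + 0.15·0.000579259 = 0.0399747.

0.040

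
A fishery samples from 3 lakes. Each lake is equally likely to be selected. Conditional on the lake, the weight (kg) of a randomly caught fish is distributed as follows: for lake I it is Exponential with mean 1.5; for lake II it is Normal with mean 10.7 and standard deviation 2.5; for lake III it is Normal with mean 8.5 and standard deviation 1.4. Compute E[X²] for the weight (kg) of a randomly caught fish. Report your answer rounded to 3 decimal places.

66.483

For each component E[X²] = Var + (mean)², giving I: 4.5; II: 120.74; III: 74.21.
Overall E[X²] = 0.333333·4.5 + 0.333333·120.74 + 0.333333·74.21 = 66.4833.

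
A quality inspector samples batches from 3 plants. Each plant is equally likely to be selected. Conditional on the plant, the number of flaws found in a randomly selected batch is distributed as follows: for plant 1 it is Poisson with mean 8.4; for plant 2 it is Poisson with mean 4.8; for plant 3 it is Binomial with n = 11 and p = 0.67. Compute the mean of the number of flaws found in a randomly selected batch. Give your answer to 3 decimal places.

Component means — 1: 8.4; 2: 4.8; 3: 7.37.
E[X] = 0.333333·8.4 + 0.333333·4.8 + 0.333333·7.37 = 6.85667.

6.857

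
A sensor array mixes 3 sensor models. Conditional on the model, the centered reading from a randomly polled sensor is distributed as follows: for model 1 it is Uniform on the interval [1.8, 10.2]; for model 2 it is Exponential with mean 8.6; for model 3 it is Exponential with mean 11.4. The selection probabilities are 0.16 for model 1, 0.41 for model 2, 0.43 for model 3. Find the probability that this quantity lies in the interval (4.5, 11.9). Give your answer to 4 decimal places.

0.3871

Conditional on each model, P(4.5 < X < 11.9): 1: 0.678571; 2: 0.341944; 3: 0.321764.
By total probability, P(4.5 < X < 11.9) = 0.16·0.678571 + 0.41·0.341944 + 0.43·0.321764 = 0.387127.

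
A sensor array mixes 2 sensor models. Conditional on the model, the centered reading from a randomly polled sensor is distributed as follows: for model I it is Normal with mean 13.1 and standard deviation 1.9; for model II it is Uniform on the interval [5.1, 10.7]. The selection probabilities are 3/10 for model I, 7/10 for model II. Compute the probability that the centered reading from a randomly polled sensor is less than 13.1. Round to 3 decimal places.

Conditional on each model, P(X < 13.1): I: 0.5; II: 1.
By total probability, P(X < 13.1) = 0.3·0.5 + 0.7·1 = 0.85.

0.850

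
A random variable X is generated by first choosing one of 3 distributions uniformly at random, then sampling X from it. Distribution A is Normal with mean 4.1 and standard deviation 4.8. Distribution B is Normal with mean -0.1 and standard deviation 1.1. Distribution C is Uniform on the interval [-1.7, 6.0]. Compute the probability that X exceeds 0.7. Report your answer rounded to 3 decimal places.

Conditional on each component, P(X > 0.7): A: 0.760631; B: 0.233529; C: 0.688312.
By total probability, P(X > 0.7) = 0.333333·0.760631 + 0.333333·0.233529 + 0.333333·0.688312 = 0.560824.

0.561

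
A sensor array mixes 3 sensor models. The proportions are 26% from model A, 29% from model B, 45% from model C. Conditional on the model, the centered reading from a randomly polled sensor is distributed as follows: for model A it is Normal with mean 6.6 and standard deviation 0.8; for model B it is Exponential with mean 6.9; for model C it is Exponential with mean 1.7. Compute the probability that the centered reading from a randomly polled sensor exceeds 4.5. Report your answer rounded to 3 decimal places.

Conditional on each model, P(X > 4.5): A: 0.995668; B: 0.520912; C: 0.0708593.
By total probability, P(X > 4.5) = 0.26·0.995668 + 0.29·0.520912 + 0.45·0.0708593 = 0.441825.

0.442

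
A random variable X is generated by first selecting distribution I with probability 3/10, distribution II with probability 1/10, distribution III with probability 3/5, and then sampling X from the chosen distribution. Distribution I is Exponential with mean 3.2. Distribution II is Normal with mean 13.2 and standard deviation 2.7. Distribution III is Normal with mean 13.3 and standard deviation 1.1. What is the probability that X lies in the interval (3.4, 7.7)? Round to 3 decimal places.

Conditional on each component, P(3.4 < X < 7.7): I: 0.255438; II: 0.0206813; III: 1.78175e-07.
By total probability, P(3.4 < X < 7.7) = 0.3·0.255438 + 0.1·0.0206813 + 0.6·1.78175e-07 = 0.0786996.

0.079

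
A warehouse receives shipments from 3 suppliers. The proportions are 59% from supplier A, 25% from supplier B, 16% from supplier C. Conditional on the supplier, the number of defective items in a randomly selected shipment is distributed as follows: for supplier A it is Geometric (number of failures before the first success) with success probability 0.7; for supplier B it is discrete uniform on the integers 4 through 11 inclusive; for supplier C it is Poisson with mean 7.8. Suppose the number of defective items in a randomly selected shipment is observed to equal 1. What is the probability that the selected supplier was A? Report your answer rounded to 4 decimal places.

0.9959

Likelihoods P(X=1 | ·): A: 0.21; B: 0; C: 0.00319593.
Posterior ∝ prior × likelihood. Numerator for A: 0.59·0.21 = 0.1239.
Normalizing constant: 0.59·0.21 + 0.25·0 + 0.16·0.00319593 = 0.124411.
P(A | observation) = 0.1239 / 0.124411 = 0.99589.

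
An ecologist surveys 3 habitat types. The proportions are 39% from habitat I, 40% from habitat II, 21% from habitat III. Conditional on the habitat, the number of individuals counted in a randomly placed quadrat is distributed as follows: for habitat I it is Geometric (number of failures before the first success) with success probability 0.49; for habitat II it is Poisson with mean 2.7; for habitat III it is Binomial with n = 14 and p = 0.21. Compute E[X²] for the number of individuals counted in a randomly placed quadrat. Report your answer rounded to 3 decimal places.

For each component E[X²] = Var + (mean)², giving I: 3.20741; II: 9.99; III: 10.9662.
Overall E[X²] = 0.39·3.20741 + 0.4·9.99 + 0.21·10.9662 = 7.54979.

7.550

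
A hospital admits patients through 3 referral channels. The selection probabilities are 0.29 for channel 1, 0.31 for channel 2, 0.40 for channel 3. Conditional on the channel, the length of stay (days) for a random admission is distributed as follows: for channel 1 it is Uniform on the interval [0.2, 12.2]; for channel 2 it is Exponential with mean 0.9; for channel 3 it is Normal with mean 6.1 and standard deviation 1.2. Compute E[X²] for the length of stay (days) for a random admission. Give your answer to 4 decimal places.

30.5898

For each component E[X²] = Var + (mean)², giving 1: 50.44; 2: 1.62; 3: 38.65.
Overall E[X²] = 0.29·50.44 + 0.31·1.62 + 0.4·38.65 = 30.5898.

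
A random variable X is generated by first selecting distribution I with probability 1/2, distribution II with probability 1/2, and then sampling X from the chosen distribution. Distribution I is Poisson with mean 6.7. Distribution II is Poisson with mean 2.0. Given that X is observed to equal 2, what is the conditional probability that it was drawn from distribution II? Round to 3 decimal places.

Likelihoods P(X=2 | ·): I: 0.0276278; II: 0.270671.
Posterior ∝ prior × likelihood. Numerator for II: 0.5·0.270671 = 0.135335.
Normalizing constant: 0.5·0.0276278 + 0.5·0.270671 = 0.149149.
P(II | observation) = 0.135335 / 0.149149 = 0.907382.

0.907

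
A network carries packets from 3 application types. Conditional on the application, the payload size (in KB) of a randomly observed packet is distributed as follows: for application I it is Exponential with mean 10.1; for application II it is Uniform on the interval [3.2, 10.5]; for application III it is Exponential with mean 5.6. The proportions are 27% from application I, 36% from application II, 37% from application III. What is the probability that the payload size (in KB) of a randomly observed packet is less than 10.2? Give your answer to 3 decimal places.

Conditional on each application, P(X < 10.2): I: 0.635745; II: 0.958904; III: 0.838206.
By total probability, P(X < 10.2) = 0.27·0.635745 + 0.36·0.958904 + 0.37·0.838206 = 0.826993.

0.827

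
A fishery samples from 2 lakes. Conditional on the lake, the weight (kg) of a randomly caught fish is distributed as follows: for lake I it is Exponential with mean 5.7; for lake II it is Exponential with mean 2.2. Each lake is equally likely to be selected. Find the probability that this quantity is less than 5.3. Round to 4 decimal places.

Conditional on each lake, P(X < 5.3): I: 0.605377; II: 0.910103.
By total probability, P(X < 5.3) = 0.5·0.605377 + 0.5·0.910103 = 0.75774.

0.7577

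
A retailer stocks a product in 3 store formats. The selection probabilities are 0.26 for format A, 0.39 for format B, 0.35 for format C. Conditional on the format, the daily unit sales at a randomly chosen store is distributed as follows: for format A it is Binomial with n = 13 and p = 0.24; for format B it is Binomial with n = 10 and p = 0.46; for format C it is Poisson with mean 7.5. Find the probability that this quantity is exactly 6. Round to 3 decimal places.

0.126

Conditional on each format, P(X = 6): A: 0.0480264; B: 0.169177; C: 0.136718.
By total probability, P(X = 6) = 0.26·0.0480264 + 0.39·0.169177 + 0.35·0.136718 = 0.126317.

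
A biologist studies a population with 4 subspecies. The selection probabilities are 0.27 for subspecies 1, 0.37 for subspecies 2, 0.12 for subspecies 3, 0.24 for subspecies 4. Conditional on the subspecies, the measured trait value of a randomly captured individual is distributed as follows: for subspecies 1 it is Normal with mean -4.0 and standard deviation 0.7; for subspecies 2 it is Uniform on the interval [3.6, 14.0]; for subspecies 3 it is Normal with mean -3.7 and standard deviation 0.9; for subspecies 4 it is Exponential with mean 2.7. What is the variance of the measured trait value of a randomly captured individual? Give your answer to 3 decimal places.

Per component, 1: μ=-4, E[X²]=16.49; 2: μ=8.8, E[X²]=86.4533; 3: μ=-3.7, E[X²]=14.5; 4: μ=2.7, E[X²]=14.58.
E[X] = 0.27·-4 + 0.37·8.8 + 0.12·-3.7 + 0.24·2.7 = 2.38.
E[X²] = 0.27·16.49 + 0.37·86.4533 + 0.12·14.5 + 0.24·14.58 = 41.6792.
Var(X) = E[X²] − (E[X])² = 41.6792 − 5.6644 = 36.0148.

36.015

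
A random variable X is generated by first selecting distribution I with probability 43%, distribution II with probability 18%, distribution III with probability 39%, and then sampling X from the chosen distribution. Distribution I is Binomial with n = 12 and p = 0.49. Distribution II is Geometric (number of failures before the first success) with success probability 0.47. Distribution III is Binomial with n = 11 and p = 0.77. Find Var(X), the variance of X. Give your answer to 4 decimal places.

Per component, I: μ=5.88, E[X²]=37.5732; II: μ=1.12766, E[X²]=3.67089; III: μ=8.47, E[X²]=73.689.
E[X] = 0.43·5.88 + 0.18·1.12766 + 0.39·8.47 = 6.03468.
E[X²] = 0.43·37.5732 + 0.18·3.67089 + 0.39·73.689 = 45.5559.
Var(X) = E[X²] − (E[X])² = 45.5559 − 36.4173 = 9.1386.

9.1386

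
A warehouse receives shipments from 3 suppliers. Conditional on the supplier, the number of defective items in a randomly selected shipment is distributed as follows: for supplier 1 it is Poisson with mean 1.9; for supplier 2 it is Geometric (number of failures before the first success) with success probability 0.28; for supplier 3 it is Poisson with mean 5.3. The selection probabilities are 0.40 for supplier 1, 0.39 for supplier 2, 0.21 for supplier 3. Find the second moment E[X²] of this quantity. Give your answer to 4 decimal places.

For each component E[X²] = Var + (mean)², giving 1: 5.51; 2: 15.7959; 3: 33.39.
Overall E[X²] = 0.4·5.51 + 0.39·15.7959 + 0.21·33.39 = 15.3763.

15.3763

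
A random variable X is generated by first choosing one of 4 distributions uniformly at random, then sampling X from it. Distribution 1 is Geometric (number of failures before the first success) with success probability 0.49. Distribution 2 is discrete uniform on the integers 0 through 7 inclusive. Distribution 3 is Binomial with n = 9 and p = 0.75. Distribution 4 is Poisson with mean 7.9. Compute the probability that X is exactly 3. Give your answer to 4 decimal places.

0.0573

Conditional on each component, P(X = 3): 1: 0.064999; 2: 0.125; 3: 0.00865173; 4: 0.0304652.
By total probability, P(X = 3) = 0.25·0.064999 + 0.25·0.125 + 0.25·0.00865173 + 0.25·0.0304652 = 0.057279.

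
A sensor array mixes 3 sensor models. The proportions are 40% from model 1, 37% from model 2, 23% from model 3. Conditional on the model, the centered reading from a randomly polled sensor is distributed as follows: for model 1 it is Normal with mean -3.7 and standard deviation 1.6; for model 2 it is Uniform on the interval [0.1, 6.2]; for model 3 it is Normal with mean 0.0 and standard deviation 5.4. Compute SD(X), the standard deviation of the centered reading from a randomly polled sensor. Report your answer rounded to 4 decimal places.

Per component, 1: μ=-3.7, E[X²]=16.25; 2: μ=3.15, E[X²]=13.0233; 3: μ=0, E[X²]=29.16.
E[X] = 0.4·-3.7 + 0.37·3.15 + 0.23·0 = -0.3145.
E[X²] = 0.4·16.25 + 0.37·13.0233 + 0.23·29.16 = 18.0254.
Var(X) = E[X²] − (E[X])² = 18.0254 − 0.0989103 = 17.9265.
SD(X) = √17.9265 = 4.23397.

4.2340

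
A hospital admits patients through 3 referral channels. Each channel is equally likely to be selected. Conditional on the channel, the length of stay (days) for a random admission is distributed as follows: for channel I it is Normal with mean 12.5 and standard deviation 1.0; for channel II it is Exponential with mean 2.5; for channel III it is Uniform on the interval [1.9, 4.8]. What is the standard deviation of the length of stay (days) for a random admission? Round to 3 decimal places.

4.811

Per component, I: μ=12.5, E[X²]=157.25; II: μ=2.5, E[X²]=12.5; III: μ=3.35, E[X²]=11.9233.
E[X] = 0.333333·12.5 + 0.333333·2.5 + 0.333333·3.35 = 6.11667.
E[X²] = 0.333333·157.25 + 0.333333·12.5 + 0.333333·11.9233 = 60.5578.
Var(X) = E[X²] − (E[X])² = 60.5578 − 37.4136 = 23.1442.
SD(X) = √23.1442 = 4.81084.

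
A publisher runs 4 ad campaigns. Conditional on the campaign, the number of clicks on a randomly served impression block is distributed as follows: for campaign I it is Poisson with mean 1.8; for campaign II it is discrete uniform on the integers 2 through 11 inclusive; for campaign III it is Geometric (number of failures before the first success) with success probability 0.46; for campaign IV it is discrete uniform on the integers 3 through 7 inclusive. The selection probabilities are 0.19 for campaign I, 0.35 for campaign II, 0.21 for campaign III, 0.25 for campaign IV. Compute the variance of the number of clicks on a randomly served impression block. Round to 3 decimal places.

Per component, I: μ=1.8, E[X²]=5.04; II: μ=6.5, E[X²]=50.5; III: μ=1.17391, E[X²]=3.93006; IV: μ=5, E[X²]=27.
E[X] = 0.19·1.8 + 0.35·6.5 + 0.21·1.17391 + 0.25·5 = 4.11352.
E[X²] = 0.19·5.04 + 0.35·50.5 + 0.21·3.93006 + 0.25·27 = 26.2079.
Var(X) = E[X²] − (E[X])² = 26.2079 − 16.9211 = 9.28685.

9.287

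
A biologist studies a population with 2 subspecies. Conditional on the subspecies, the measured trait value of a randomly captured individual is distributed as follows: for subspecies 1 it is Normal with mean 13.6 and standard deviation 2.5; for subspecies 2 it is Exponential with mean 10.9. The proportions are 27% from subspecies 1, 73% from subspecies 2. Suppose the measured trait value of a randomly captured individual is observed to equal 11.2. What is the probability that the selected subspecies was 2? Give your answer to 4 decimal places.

0.4686

Likelihoods f(11.2 | ·): 1: 0.100658; 2: 0.0328342.
Posterior ∝ prior × likelihood. Numerator for 2: 0.73·0.0328342 = 0.0239689.
Normalizing constant: 0.27·0.100658 + 0.73·0.0328342 = 0.0511465.
P(2 | observation) = 0.0239689 / 0.0511465 = 0.468633.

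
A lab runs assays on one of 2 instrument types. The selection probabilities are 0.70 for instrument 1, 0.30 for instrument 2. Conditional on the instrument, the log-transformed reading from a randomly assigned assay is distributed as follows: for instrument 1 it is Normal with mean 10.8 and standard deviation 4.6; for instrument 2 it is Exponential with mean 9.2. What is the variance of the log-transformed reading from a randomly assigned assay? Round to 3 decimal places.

40.742

Per component, 1: μ=10.8, E[X²]=137.8; 2: μ=9.2, E[X²]=169.28.
E[X] = 0.7·10.8 + 0.3·9.2 = 10.32.
E[X²] = 0.7·137.8 + 0.3·169.28 = 147.244.
Var(X) = E[X²] − (E[X])² = 147.244 − 106.502 = 40.7416.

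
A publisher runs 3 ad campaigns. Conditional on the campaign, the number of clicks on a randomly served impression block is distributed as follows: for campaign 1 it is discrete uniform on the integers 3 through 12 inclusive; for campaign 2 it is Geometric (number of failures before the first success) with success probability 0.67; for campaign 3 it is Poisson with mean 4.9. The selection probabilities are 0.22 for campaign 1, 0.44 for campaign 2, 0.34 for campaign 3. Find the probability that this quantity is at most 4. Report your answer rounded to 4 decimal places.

Conditional on each campaign, P(X ≤ 4): 1: 0.2; 2: 0.996086; 3: 0.458212.
By total probability, P(X ≤ 4) = 0.22·0.2 + 0.44·0.996086 + 0.34·0.458212 = 0.63807.

0.6381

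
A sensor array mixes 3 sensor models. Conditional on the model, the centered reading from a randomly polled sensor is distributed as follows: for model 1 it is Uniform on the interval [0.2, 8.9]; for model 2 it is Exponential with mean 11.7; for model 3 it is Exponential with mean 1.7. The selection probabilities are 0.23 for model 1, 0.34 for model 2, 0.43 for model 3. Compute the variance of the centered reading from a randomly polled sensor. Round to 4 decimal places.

68.6571

Per component, 1: μ=4.55, E[X²]=27.01; 2: μ=11.7, E[X²]=273.78; 3: μ=1.7, E[X²]=5.78.
E[X] = 0.23·4.55 + 0.34·11.7 + 0.43·1.7 = 5.7555.
E[X²] = 0.23·27.01 + 0.34·273.78 + 0.43·5.78 = 101.783.
Var(X) = E[X²] − (E[X])² = 101.783 − 33.1258 = 68.6571.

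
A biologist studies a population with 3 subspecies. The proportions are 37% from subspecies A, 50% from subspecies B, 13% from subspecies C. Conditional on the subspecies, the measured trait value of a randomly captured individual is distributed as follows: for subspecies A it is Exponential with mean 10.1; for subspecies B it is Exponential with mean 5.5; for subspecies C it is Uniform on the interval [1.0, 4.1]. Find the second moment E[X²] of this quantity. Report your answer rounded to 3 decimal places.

106.687

For each component E[X²] = Var + (mean)², giving A: 204.02; B: 60.5; C: 7.30333.
Overall E[X²] = 0.37·204.02 + 0.5·60.5 + 0.13·7.30333 = 106.687.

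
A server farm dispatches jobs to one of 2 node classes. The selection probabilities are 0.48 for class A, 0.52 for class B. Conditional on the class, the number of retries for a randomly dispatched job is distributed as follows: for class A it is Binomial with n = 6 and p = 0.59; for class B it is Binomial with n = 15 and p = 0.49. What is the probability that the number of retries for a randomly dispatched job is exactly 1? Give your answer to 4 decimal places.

Conditional on each class, P(X = 1): A: 0.0410131; B: 0.000591929.
By total probability, P(X = 1) = 0.48·0.0410131 + 0.52·0.000591929 = 0.0199941.

0.0200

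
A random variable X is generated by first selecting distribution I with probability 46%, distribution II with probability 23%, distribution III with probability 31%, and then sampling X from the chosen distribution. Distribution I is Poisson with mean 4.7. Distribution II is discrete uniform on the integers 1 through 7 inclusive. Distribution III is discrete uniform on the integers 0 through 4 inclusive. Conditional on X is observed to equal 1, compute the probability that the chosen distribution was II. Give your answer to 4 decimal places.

0.2869

Likelihoods P(X=1 | ·): I: 0.0427478; II: 0.142857; III: 0.2.
Posterior ∝ prior × likelihood. Numerator for II: 0.23·0.142857 = 0.0328571.
Normalizing constant: 0.46·0.0427478 + 0.23·0.142857 + 0.31·0.2 = 0.114521.
P(II | observation) = 0.0328571 / 0.114521 = 0.286909.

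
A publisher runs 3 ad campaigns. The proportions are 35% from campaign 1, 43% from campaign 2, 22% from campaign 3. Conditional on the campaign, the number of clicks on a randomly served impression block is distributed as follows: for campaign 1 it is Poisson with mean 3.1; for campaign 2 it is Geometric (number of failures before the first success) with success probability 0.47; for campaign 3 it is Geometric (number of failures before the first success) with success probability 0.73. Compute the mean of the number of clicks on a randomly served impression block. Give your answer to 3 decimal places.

Component means — 1: 3.1; 2: 1.12766; 3: 0.369863.
E[X] = 0.35·3.1 + 0.43·1.12766 + 0.22·0.369863 = 1.65126.

1.651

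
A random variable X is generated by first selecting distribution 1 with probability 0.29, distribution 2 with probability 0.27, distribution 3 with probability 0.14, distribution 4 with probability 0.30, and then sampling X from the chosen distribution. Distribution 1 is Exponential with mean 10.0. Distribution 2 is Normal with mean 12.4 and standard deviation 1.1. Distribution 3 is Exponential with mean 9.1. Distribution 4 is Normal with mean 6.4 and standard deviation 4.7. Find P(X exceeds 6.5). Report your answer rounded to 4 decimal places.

0.6374

Conditional on each component, P(X > 6.5): 1: 0.522046; 2: 1; 3: 0.489542; 4: 0.491513.
By total probability, P(X > 6.5) = 0.29·0.522046 + 0.27·1 + 0.14·0.489542 + 0.3·0.491513 = 0.637383.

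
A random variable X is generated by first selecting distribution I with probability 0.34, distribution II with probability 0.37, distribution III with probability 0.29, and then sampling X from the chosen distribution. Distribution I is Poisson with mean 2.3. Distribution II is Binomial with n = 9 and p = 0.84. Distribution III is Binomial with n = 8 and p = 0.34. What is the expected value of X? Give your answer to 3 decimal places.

Component means — I: 2.3; II: 7.56; III: 2.72.
E[X] = 0.34·2.3 + 0.37·7.56 + 0.29·2.72 = 4.368.

4.368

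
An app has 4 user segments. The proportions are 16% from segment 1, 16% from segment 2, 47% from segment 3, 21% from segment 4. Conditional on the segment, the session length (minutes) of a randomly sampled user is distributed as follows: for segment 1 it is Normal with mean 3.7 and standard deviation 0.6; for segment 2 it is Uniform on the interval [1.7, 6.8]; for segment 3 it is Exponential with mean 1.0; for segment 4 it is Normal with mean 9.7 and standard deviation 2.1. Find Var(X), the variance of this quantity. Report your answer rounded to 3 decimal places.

Per component, 1: μ=3.7, E[X²]=14.05; 2: μ=4.25, E[X²]=20.23; 3: μ=1, E[X²]=2; 4: μ=9.7, E[X²]=98.5.
E[X] = 0.16·3.7 + 0.16·4.25 + 0.47·1 + 0.21·9.7 = 3.779.
E[X²] = 0.16·14.05 + 0.16·20.23 + 0.47·2 + 0.21·98.5 = 27.1098.
Var(X) = E[X²] − (E[X])² = 27.1098 − 14.2808 = 12.829.

12.829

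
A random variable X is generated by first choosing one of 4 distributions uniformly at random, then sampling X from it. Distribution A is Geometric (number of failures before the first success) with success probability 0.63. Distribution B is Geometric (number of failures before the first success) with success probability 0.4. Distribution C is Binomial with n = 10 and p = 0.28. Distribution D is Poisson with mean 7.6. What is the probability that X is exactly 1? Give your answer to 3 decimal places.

Conditional on each component, P(X = 1): A: 0.2331; B: 0.24; C: 0.145596; D: 0.00380343.
By total probability, P(X = 1) = 0.25·0.2331 + 0.25·0.24 + 0.25·0.145596 + 0.25·0.00380343 = 0.155625.

0.156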